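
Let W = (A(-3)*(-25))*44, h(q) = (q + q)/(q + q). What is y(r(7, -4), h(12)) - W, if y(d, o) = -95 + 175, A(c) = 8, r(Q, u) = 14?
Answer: 8880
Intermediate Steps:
h(q) = 1 (h(q) = (2*q)/((2*q)) = (2*q)*(1/(2*q)) = 1)
y(d, o) = 80
W = -8800 (W = (8*(-25))*44 = -200*44 = -8800)
y(r(7, -4), h(12)) - W = 80 - 1*(-8800) = 80 + 8800 = 8880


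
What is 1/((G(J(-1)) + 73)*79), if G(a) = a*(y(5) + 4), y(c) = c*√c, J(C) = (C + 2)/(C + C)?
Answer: 284/1583081 + 10*√5/1583081 ≈ 0.00019352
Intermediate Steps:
J(C) = (2 + C)/(2*C) (J(C) = (2 + C)/((2*C)) = (2 + C)*(1/(2*C)) = (2 + C)/(2*C))
y(c) = c^(3/2)
G(a) = a*(4 + 5*√5) (G(a) = a*(5^(3/2) + 4) = a*(5*√5 + 4) = a*(4 + 5*√5))
1/((G(J(-1)) + 73)*79) = 1/((((½)*(2 - 1)/(-1))*(4 + 5*√5) + 73)*79) = 1/((((½)*(-1)*1)*(4 + 5*√5) + 73)*79) = 1/((-(4 + 5*√5)/2 + 73)*79) = 1/(((-2 - 5*√5/2) + 73)*79) = 1/((71 - 5*√5/2)*79) = 1/(5609 - 395*√5/2)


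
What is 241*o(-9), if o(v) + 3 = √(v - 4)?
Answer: -723 + 241*I*√13 ≈ -723.0 + 868.94*I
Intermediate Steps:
o(v) = -3 + √(-4 + v) (o(v) = -3 + √(v - 4) = -3 + √(-4 + v))
241*o(-9) = 241*(-3 + √(-4 - 9)) = 241*(-3 + √(-13)) = 241*(-3 + I*√13) = -723 + 241*I*√13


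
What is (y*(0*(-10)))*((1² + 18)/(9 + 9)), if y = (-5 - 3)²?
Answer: 0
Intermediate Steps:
y = 64 (y = (-8)² = 64)
(y*(0*(-10)))*((1² + 18)/(9 + 9)) = (64*(0*(-10)))*((1² + 18)/(9 + 9)) = (64*0)*((1 + 18)/18) = 0*(19*(1/18)) = 0*(19/18) = 0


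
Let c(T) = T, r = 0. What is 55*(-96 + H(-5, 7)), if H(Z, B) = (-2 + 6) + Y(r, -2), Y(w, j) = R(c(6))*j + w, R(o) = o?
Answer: -5720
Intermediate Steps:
Y(w, j) = w + 6*j (Y(w, j) = 6*j + w = w + 6*j)
H(Z, B) = -8 (H(Z, B) = (-2 + 6) + (0 + 6*(-2)) = 4 + (0 - 12) = 4 - 12 = -8)
55*(-96 + H(-5, 7)) = 55*(-96 - 8) = 55*(-104) = -5720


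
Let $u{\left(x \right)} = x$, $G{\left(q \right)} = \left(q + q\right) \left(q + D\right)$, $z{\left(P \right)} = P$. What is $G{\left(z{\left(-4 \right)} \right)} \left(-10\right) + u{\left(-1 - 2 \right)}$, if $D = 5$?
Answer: $77$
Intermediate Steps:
$G{\left(q \right)} = 2 q \left(5 + q\right)$ ($G{\left(q \right)} = \left(q + q\right) \left(q + 5\right) = 2 q \left(5 + q\right)$)
$G{\left(z{\left(-4 \right)} \right)} \left(-10\right) + u{\left(-1 - 2 \right)} = 2 \left(-4\right) \left(5 - 4\right) \left(-10\right) - 3 = 2 \left(-4\right) 1 \left(-10\right) - 3 = \left(-8\right) \left(-10\right) - 3 = 80 - 3 = 77$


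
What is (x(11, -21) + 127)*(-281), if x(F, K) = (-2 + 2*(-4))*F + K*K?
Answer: -128698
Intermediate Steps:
x(F, K) = K**2 - 10*F (x(F, K) = (-2 - 8)*F + K**2 = -10*F + K**2 = K**2 - 10*F)
(x(11, -21) + 127)*(-281) = (((-21)**2 - 10*11) + 127)*(-281) = ((441 - 110) + 127)*(-281) = (331 + 127)*(-281) = 458*(-281) = -128698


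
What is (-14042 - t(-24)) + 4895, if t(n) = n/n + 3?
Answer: -9151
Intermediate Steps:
t(n) = 4 (t(n) = 1 + 3 = 4)
(-14042 - t(-24)) + 4895 = (-14042 - 1*4) + 4895 = (-14042 - 4) + 4895 = -14046 + 4895 = -9151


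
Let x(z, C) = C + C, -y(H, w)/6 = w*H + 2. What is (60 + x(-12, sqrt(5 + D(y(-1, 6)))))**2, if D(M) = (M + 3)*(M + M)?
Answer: 8804 + 240*sqrt(1301) ≈ 17461.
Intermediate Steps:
y(H, w) = -12 - 6*H*w (y(H, w) = -6*(w*H + 2) = -6*(H*w + 2) = -6*(2 + H*w) = -12 - 6*H*w)
D(M) = 2*M*(3 + M) (D(M) = (3 + M)*(2*M) = 2*M*(3 + M))
x(z, C) = 2*C
(60 + x(-12, sqrt(5 + D(y(-1, 6)))))**2 = (60 + 2*sqrt(5 + 2*(-12 - 6*(-1)*6)*(3 + (-12 - 6*(-1)*6))))**2 = (60 + 2*sqrt(5 + 2*(-12 + 36)*(3 + (-12 + 36))))**2 = (60 + 2*sqrt(5 + 2*24*(3 + 24)))**2 = (60 + 2*sqrt(5 + 2*24*27))**2 = (60 + 2*sqrt(5 + 1296))**2 = (60 + 2*sqrt(1301))**2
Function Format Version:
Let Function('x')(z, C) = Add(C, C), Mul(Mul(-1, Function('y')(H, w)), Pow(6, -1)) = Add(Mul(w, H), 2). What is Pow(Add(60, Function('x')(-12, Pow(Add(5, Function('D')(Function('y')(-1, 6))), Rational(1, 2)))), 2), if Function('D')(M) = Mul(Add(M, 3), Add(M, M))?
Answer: Add(8804, Mul(240, Pow(1301, Rational(1, 2)))) ≈ 17461.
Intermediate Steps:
Function('y')(H, w) = Add(-12, Mul(-6, H, w)) (Function('y')(H, w) = Mul(-6, Add(Mul(w, H), 2)) = Mul(-6, Add(Mul(H, w), 2)) = Mul(-6, Add(2, Mul(H, w))) = Add(-12, Mul(-6, H, w)))
Function('D')(M) = Mul(2, M, Add(3, M)) (Function('D')(M) = Mul(Add(3, M), Mul(2, M)) = Mul(2, M, Add(3, M)))
Function('x')(z, C) = Mul(2, C)
Pow(Add(60, Function('x')(-12, Pow(Add(5, Function('D')(Function('y')(-1, 6))), Rational(1, 2)))), 2) = Pow(Add(60, Mul(2, Pow(Add(5, Mul(2, Add(-12, Mul(-6, -1, 6)), Add(3, Add(-12, Mul(-6, -1, 6))))), Rational(1, 2)))), 2) = Pow(Add(60, Mul(2, Pow(Add(5, Mul(2, Add(-12, 36), Add(3, Add(-12, 36)))), Rational(1, 2)))), 2) = Pow(Add(60, Mul(2, Pow(Add(5, Mul(2, 24, Add(3, 24))), Rational(1, 2)))), 2) = Pow(Add(60, Mul(2, Pow(Add(5, Mul(2, 24, 27)), Rational(1, 2)))), 2) = Pow(Add(60, Mul(2, Pow(Add(5, 1296), Rational(1, 2)))), 2) = Pow(Add(60, Mul(2, Pow(1301, Rational(1, 2)))), 2)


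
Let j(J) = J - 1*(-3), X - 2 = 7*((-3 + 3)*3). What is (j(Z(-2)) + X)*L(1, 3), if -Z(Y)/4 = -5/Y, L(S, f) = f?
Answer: -15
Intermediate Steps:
Z(Y) = 20/Y (Z(Y) = -(-20)/Y = 20/Y)
X = 2 (X = 2 + 7*((-3 + 3)*3) = 2 + 7*(0*3) = 2 + 7*0 = 2 + 0 = 2)
j(J) = 3 + J (j(J) = J + 3 = 3 + J)
(j(Z(-2)) + X)*L(1, 3) = ((3 + 20/(-2)) + 2)*3 = ((3 + 20*(-½)) + 2)*3 = ((3 - 10) + 2)*3 = (-7 + 2)*3 = -5*3 = -15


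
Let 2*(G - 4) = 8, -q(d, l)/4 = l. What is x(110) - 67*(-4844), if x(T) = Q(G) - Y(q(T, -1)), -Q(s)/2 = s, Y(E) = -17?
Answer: 324549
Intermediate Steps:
q(d, l) = -4*l
G = 8 (G = 4 + (½)*8 = 4 + 4 = 8)
Q(s) = -2*s
x(T) = 1 (x(T) = -2*8 - 1*(-17) = -16 + 17 = 1)
x(110) - 67*(-4844) = 1 - 67*(-4844) = 1 + 324548 = 324549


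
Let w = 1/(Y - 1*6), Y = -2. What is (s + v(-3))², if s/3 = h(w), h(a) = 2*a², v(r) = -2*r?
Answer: 38025/1024 ≈ 37.134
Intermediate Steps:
w = -⅛ (w = 1/(-2 - 1*6) = 1/(-2 - 6) = 1/(-8) = -⅛ ≈ -0.12500)
s = 3/32 (s = 3*(2*(-⅛)²) = 3*(2*(1/64)) = 3*(1/32) = 3/32 ≈ 0.093750)
(s + v(-3))² = (3/32 - 2*(-3))² = (3/32 + 6)² = (195/32)² = 38025/1024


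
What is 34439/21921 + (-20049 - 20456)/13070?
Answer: -87558475/57301494 ≈ -1.5280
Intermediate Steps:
34439/21921 + (-20049 - 20456)/13070 = 34439*(1/21921) - 40505*1/13070 = 34439/21921 - 8101/2614 = -87558475/57301494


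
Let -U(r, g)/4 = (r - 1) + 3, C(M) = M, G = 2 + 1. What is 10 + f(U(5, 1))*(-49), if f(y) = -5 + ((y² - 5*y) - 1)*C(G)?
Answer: -135426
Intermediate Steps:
G = 3
U(r, g) = -8 - 4*r (U(r, g) = -4*((r - 1) + 3) = -4*((-1 + r) + 3) = -4*(2 + r) = -8 - 4*r)
f(y) = -8 - 15*y + 3*y² (f(y) = -5 + ((y² - 5*y) - 1)*3 = -5 + (-1 + y² - 5*y)*3 = -5 + (-3 - 15*y + 3*y²) = -8 - 15*y + 3*y²)
10 + f(U(5, 1))*(-49) = 10 + (-8 - 15*(-8 - 4*5) + 3*(-8 - 4*5)²)*(-49) = 10 + (-8 - 15*(-8 - 20) + 3*(-8 - 20)²)*(-49) = 10 + (-8 - 15*(-28) + 3*(-28)²)*(-49) = 10 + (-8 + 420 + 3*784)*(-49) = 10 + (-8 + 420 + 2352)*(-49) = 10 + 2764*(-49) = 10 - 135436 = -135426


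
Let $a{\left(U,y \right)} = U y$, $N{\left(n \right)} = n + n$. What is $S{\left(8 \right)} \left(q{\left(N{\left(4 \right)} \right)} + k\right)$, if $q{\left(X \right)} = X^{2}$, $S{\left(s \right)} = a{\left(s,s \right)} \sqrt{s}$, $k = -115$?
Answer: $- 6528 \sqrt{2} \approx -9232.0$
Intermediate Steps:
$N{\left(n \right)} = 2 n$
$S{\left(s \right)} = s^{\frac{5}{2}}$ ($S{\left(s \right)} = s s \sqrt{s} = s^{2} \sqrt{s} = s^{\frac{5}{2}}$)
$S{\left(8 \right)} \left(q{\left(N{\left(4 \right)} \right)} + k\right) = 8^{\frac{5}{2}} \left(\left(2 \cdot 4\right)^{2} - 115\right) = 128 \sqrt{2} \left(8^{2} - 115\right) = 128 \sqrt{2} \left(64 - 115\right) = 128 \sqrt{2} \left(-51\right) = - 6528 \sqrt{2}$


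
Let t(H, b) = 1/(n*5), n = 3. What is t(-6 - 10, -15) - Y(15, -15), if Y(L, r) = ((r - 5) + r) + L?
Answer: 301/15 ≈ 20.067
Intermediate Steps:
Y(L, r) = -5 + L + 2*r (Y(L, r) = ((-5 + r) + r) + L = (-5 + 2*r) + L = -5 + L + 2*r)
t(H, b) = 1/15 (t(H, b) = 1/(3*5) = 1/15)
t(-6 - 10, -15) - Y(15, -15) = 1/15 - (-5 + 15 + 2*(-15)) = 1/15 - (-5 + 15 - 30) = 1/15 - 1*(-20) = 1/15 + 20 = 301/15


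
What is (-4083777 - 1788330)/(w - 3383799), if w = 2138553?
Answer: 1957369/415082 ≈ 4.7156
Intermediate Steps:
(-4083777 - 1788330)/(w - 3383799) = (-4083777 - 1788330)/(2138553 - 3383799) = -5872107/(-1245246) = -5872107*(-1/1245246) = 1957369/415082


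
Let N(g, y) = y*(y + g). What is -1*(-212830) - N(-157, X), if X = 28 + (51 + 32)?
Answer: 217936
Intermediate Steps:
X = 111 (X = 28 + 83 = 111)
N(g, y) = y*(g + y)
-1*(-212830) - N(-157, X) = -1*(-212830) - 111*(-157 + 111) = 212830 - 111*(-46) = 212830 - 1*(-5106) = 212830 + 5106 = 217936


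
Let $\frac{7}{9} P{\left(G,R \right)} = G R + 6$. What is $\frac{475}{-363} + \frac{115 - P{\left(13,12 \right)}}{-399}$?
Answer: $- \frac{363212}{337953} \approx -1.0747$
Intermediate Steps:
$P{\left(G,R \right)} = \frac{54}{7} + \frac{9 G R}{7}$ ($P{\left(G,R \right)} = \frac{9 \left(G R + 6\right)}{7} = \frac{9 \left(6 + G R\right)}{7} = \frac{54}{7} + \frac{9 G R}{7}$)
$\frac{475}{-363} + \frac{115 - P{\left(13,12 \right)}}{-399} = \frac{475}{-363} + \frac{115 - \left(\frac{54}{7} + \frac{9}{7} \cdot 13 \cdot 12\right)}{-399} = 475 \left(- \frac{1}{363}\right) + \left(115 - \left(\frac{54}{7} + \frac{1404}{7}\right)\right) \left(- \frac{1}{399}\right) = - \frac{475}{363} + \left(115 - \frac{1458}{7}\right) \left(- \frac{1}{399}\right) = - \frac{475}{363} - - \frac{653}{2793} = - \frac{475}{363} + \frac{653}{2793} = - \frac{363212}{337953}$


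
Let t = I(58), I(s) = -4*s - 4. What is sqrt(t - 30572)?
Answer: 2*I*sqrt(7702) ≈ 175.52*I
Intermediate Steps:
I(s) = -4 - 4*s
t = -236 (t = -4 - 4*58 = -4 - 232 = -236)
sqrt(t - 30572) = sqrt(-236 - 30572) = sqrt(-30808) = 2*I*sqrt(7702)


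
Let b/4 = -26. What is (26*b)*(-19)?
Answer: 51376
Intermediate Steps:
b = -104 (b = 4*(-26) = -104)
(26*b)*(-19) = (26*(-104))*(-19) = -2704*(-19) = 51376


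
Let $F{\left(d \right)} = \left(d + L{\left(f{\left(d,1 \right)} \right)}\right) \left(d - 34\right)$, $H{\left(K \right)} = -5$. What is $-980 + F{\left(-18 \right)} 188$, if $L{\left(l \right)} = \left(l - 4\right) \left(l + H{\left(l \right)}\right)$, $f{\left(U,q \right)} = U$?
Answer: $-4771668$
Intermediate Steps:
$L{\left(l \right)} = \left(-5 + l\right) \left(-4 + l\right)$ ($L{\left(l \right)} = \left(l - 4\right) \left(l - 5\right) = \left(l - 4\right) \left(-5 + l\right) = \left(-4 + l\right) \left(-5 + l\right) = \left(-5 + l\right) \left(-4 + l\right)$)
$F{\left(d \right)} = \left(-34 + d\right) \left(20 + d^{2} - 8 d\right)$ ($F{\left(d \right)} = \left(d + \left(20 + d^{2} - 9 d\right)\right) \left(d - 34\right) = \left(20 + d^{2} - 8 d\right) \left(-34 + d\right) = \left(-34 + d\right) \left(20 + d^{2} - 8 d\right)$)
$-980 + F{\left(-18 \right)} 188 = -980 + \left(-680 + \left(-18\right)^{3} - 42 \left(-18\right)^{2} + 292 \left(-18\right)\right) 188 = -980 + \left(-680 - 5832 - 13608 - 5256\right) 188 = -980 - 4770688 = -4771668$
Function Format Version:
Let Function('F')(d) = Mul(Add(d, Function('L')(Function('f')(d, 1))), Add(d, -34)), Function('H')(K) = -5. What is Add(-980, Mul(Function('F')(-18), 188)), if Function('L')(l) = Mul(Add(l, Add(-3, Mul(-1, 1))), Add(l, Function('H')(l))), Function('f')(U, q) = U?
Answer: -4771668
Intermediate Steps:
Function('L')(l) = Mul(Add(-5, l), Add(-4, l)) (Function('L')(l) = Mul(Add(l, Add(-3, Mul(-1, 1))), Add(l, -5)) = Mul(Add(l, Add(-3, -1)), Add(-5, l)) = Mul(Add(l, -4), Add(-5, l)) = Mul(Add(-4, l), Add(-5, l)) = Mul(Add(-5, l), Add(-4, l)))
Function('F')(d) = Mul(Add(-34, d), Add(20, Pow(d, 2), Mul(-8, d))) (Function('F')(d) = Mul(Add(d, Add(20, Pow(d, 2), Mul(-9, d))), Add(d, -34)) = Mul(Add(20, Pow(d, 2), Mul(-8, d)), Add(-34, d)) = Mul(Add(-34, d), Add(20, Pow(d, 2), Mul(-8, d))))
Add(-980, Mul(Function('F')(-18), 188)) = Add(-980, Mul(Add(-680, Pow(-18, 3), Mul(-42, Pow(-18, 2)), Mul(292, -18)), 188)) = Add(-980, Mul(Add(-680, -5832, Mul(-42, 324), -5256), 188)) = Add(-980, Mul(Add(-680, -5832, -13608, -5256), 188)) = Add(-980, Mul(-25376, 188)) = Add(-980, -4770688) = -4771668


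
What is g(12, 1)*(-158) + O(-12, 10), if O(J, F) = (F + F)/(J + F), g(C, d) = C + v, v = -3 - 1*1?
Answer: -1274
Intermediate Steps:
v = -4 (v = -3 - 1 = -4)
g(C, d) = -4 + C (g(C, d) = C - 4 = -4 + C)
O(J, F) = 2*F/(F + J) (O(J, F) = (2*F)/(F + J) = 2*F/(F + J))
g(12, 1)*(-158) + O(-12, 10) = (-4 + 12)*(-158) + 2*10/(10 - 12) = 8*(-158) + 2*10/(-2) = -1264 + 2*10*(-1/2) = -1264 - 10 = -1274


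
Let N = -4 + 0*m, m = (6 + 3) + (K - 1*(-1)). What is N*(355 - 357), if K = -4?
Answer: 8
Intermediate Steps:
m = 6 (m = (6 + 3) + (-4 - 1*(-1)) = 9 + (-4 + 1) = 9 - 3 = 6)
N = -4 (N = -4 + 0*6 = -4 + 0 = -4)
N*(355 - 357) = -4*(355 - 357) = -4*(-2) = 8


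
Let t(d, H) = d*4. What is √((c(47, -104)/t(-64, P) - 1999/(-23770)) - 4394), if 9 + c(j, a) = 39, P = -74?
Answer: I*√158891864244430/190160 ≈ 66.287*I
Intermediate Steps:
t(d, H) = 4*d
c(j, a) = 30 (c(j, a) = -9 + 39 = 30)
√((c(47, -104)/t(-64, P) - 1999/(-23770)) - 4394) = √((30/((4*(-64))) - 1999/(-23770)) - 4394) = √((30/(-256) - 1999*(-1/23770)) - 4394) = √((30*(-1/256) + 1999/23770) - 4394) = √((-15/128 + 1999/23770) - 4394) = √(-50339/1521280 - 4394) = √(-6684554659/1521280) = I*√158891864244430/190160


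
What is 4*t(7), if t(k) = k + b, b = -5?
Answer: 8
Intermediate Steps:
t(k) = -5 + k (t(k) = k - 5 = -5 + k)
4*t(7) = 4*(-5 + 7) = 4*2 = 8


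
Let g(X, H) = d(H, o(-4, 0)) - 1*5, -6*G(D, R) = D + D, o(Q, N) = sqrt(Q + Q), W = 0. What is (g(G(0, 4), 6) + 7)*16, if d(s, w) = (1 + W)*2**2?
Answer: 96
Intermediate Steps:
o(Q, N) = sqrt(2)*sqrt(Q) (o(Q, N) = sqrt(2*Q) = sqrt(2)*sqrt(Q))
G(D, R) = -D/3 (G(D, R) = -(D + D)/6 = -D/3)
d(s, w) = 4 (d(s, w) = (1 + 0)*2**2 = 1*4 = 4)
g(X, H) = -1 (g(X, H) = 4 - 1*5 = 4 - 5 = -1)
(g(G(0, 4), 6) + 7)*16 = (-1 + 7)*16 = 6*16 = 96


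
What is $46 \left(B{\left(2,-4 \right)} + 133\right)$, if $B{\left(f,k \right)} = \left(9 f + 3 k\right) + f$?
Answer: $6486$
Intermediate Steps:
$B{\left(f,k \right)} = 3 k + 10 f$ ($B{\left(f,k \right)} = \left(3 k + 9 f\right) + f = 3 k + 10 f$)
$46 \left(B{\left(2,-4 \right)} + 133\right) = 46 \left(\left(3 \left(-4\right) + 10 \cdot 2\right) + 133\right) = 46 \left(\left(-12 + 20\right) + 133\right) = 46 \left(8 + 133\right) = 46 \cdot 141 = 6486$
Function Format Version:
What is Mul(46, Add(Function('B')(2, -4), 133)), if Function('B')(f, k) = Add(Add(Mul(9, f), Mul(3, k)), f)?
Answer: 6486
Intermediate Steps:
Function('B')(f, k) = Add(Mul(3, k), Mul(10, f)) (Function('B')(f, k) = Add(Add(Mul(3, k), Mul(9, f)), f) = Add(Mul(3, k), Mul(10, f)))
Mul(46, Add(Function('B')(2, -4), 133)) = Mul(46, Add(Add(Mul(3, -4), Mul(10, 2)), 133)) = Mul(46, Add(Add(-12, 20), 133)) = Mul(46, Add(8, 133)) = Mul(46, 141) = 6486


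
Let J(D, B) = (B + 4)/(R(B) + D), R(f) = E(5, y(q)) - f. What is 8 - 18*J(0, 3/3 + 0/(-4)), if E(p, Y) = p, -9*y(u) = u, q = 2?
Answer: -29/2 ≈ -14.500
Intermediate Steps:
y(u) = -u/9
R(f) = 5 - f
J(D, B) = (4 + B)/(5 + D - B) (J(D, B) = (B + 4)/((5 - B) + D) = (4 + B)/(5 + D - B))
8 - 18*J(0, 3/3 + 0/(-4)) = 8 - 18*(4 + (3/3 + 0/(-4)))/(5 + 0 - (3/3 + 0/(-4))) = 8 - 18*(4 + (3*(⅓) + 0*(-¼)))/(5 + 0 - (3*(⅓) + 0*(-¼))) = 8 - 18*(4 + (1 + 0))/(5 + 0 - (1 + 0)) = 8 - 18*(4 + 1)/(5 + 0 - 1*1) = 8 - 18*5/(5 + 0 - 1) = 8 - 18*5/4 = 8 - 45/2 = -29/2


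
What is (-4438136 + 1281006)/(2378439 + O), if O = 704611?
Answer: -315713/308305 ≈ -1.0240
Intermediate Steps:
(-4438136 + 1281006)/(2378439 + O) = (-4438136 + 1281006)/(2378439 + 704611) = -3157130/3083050 = -3157130*1/3083050 = -315713/308305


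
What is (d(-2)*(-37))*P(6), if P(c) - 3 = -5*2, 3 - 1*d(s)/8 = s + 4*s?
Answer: 26936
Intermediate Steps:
d(s) = 24 - 40*s (d(s) = 24 - 8*(s + 4*s) = 24 - 40*s)
P(c) = -7 (P(c) = 3 - 5*2 = 3 - 10 = -7)
(d(-2)*(-37))*P(6) = ((24 - 40*(-2))*(-37))*(-7) = ((24 + 80)*(-37))*(-7) = (104*(-37))*(-7) = -3848*(-7) = 26936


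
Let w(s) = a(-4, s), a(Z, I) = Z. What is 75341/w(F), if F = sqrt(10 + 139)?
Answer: -75341/4 ≈ -18835.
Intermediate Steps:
F = sqrt(149) ≈ 12.207
w(s) = -4
75341/w(F) = 75341/(-4) = 75341*(-1/4) = -75341/4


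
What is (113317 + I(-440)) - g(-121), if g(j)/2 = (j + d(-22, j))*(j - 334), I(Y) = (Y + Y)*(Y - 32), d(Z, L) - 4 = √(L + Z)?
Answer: 422207 + 910*I*√143 ≈ 4.2221e+5 + 10882.0*I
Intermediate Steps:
d(Z, L) = 4 + √(L + Z)
I(Y) = 2*Y*(-32 + Y) (I(Y) = (2*Y)*(-32 + Y) = 2*Y*(-32 + Y))
g(j) = 2*(-334 + j)*(4 + j + √(-22 + j)) (g(j) = 2*((j + (4 + √(j - 22)))*(j - 334)) = 2*((j + (4 + √(-22 + j)))*(-334 + j)) = 2*((4 + j + √(-22 + j))*(-334 + j)) = 2*((-334 + j)*(4 + j + √(-22 + j))) = 2*(-334 + j)*(4 + j + √(-22 + j)))
(113317 + I(-440)) - g(-121) = (113317 + 2*(-440)*(-32 - 440)) - (-2672 - 668*√(-22 - 121) - 660*(-121) + 2*(-121)² + 2*(-121)*√(-22 - 121)) = (113317 + 2*(-440)*(-472)) - (-2672 - 668*I*√143 + 79860 + 2*14641 + 2*(-121)*√(-143)) = (113317 + 415360) - (-2672 - 668*I*√143 + 79860 + 29282 + 2*(-121)*(I*√143)) = 528677 - (-2672 - 668*I*√143 + 79860 + 29282 - 242*I*√143) = 528677 - (106470 - 910*I*√143) = 528677 + (-106470 + 910*I*√143) = 422207 + 910*I*√143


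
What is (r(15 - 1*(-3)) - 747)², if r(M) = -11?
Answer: 574564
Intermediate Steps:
(r(15 - 1*(-3)) - 747)² = (-11 - 747)² = (-758)² = 574564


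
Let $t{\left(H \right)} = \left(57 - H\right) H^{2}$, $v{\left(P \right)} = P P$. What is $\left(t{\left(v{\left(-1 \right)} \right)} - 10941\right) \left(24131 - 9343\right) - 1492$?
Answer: $-160968872$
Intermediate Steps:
$v{\left(P \right)} = P^{2}$
$t{\left(H \right)} = H^{2} \left(57 - H\right)$
$\left(t{\left(v{\left(-1 \right)} \right)} - 10941\right) \left(24131 - 9343\right) - 1492 = \left(\left(\left(-1\right)^{2}\right)^{2} \left(57 - \left(-1\right)^{2}\right) - 10941\right) \left(24131 - 9343\right) - 1492 = \left(1^{2} \left(57 - 1\right) - 10941\right) 14788 - 1492 = \left(1 \left(57 - 1\right) - 10941\right) 14788 - 1492 = \left(1 \cdot 56 - 10941\right) 14788 - 1492 = \left(56 - 10941\right) 14788 - 1492 = \left(-10885\right) 14788 - 1492 = -160967380 - 1492 = -160968872$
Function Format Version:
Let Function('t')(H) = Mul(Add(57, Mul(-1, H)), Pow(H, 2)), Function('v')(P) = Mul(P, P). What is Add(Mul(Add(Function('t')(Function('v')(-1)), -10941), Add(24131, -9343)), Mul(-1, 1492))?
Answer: -160968872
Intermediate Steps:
Function('v')(P) = Pow(P, 2)
Function('t')(H) = Mul(Pow(H, 2), Add(57, Mul(-1, H)))
Add(Mul(Add(Function('t')(Function('v')(-1)), -10941), Add(24131, -9343)), Mul(-1, 1492)) = Add(Mul(Add(Mul(Pow(Pow(-1, 2), 2), Add(57, Mul(-1, Pow(-1, 2)))), -10941), Add(24131, -9343)), Mul(-1, 1492)) = Add(Mul(Add(Mul(Pow(1, 2), Add(57, Mul(-1, 1))), -10941), 14788), -1492) = Add(Mul(Add(Mul(1, Add(57, -1)), -10941), 14788), -1492) = Add(Mul(Add(Mul(1, 56), -10941), 14788), -1492) = Add(Mul(Add(56, -10941), 14788), -1492) = Add(Mul(-10885, 14788), -1492) = Add(-160967380, -1492) = -160968872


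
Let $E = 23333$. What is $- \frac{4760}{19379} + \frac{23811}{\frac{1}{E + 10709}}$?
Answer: $\frac{15708114742738}{19379} \approx 8.1057 \cdot 10^{8}$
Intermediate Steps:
$- \frac{4760}{19379} + \frac{23811}{\frac{1}{E + 10709}} = - \frac{4760}{19379} + \frac{23811}{\frac{1}{23333 + 10709}} = \left(-4760\right) \frac{1}{19379} + \frac{23811}{\frac{1}{34042}} = - \frac{4760}{19379} + 23811 \frac{1}{\frac{1}{34042}} = - \frac{4760}{19379} + 23811 \cdot 34042 = - \frac{4760}{19379} + 810574062 = \frac{15708114742738}{19379}$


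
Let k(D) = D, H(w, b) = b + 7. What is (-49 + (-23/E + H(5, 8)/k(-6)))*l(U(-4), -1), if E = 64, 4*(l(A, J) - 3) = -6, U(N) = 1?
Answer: -9957/128 ≈ -77.789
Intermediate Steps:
H(w, b) = 7 + b
l(A, J) = 3/2 (l(A, J) = 3 + (¼)*(-6) = 3 - 3/2 = 3/2)
(-49 + (-23/E + H(5, 8)/k(-6)))*l(U(-4), -1) = (-49 + (-23/64 + (7 + 8)/(-6)))*(3/2) = (-49 + (-23*1/64 + 15*(-⅙)))*(3/2) = (-49 + (-23/64 - 5/2))*(3/2) = (-49 - 183/64)*(3/2) = -3319/64*3/2 = -9957/128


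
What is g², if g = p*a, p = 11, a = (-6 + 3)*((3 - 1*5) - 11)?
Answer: 184041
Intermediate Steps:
a = 39 (a = -3*((3 - 5) - 11) = -3*(-2 - 11) = -3*(-13) = 39)
g = 429 (g = 11*39 = 429)
g² = 429² = 184041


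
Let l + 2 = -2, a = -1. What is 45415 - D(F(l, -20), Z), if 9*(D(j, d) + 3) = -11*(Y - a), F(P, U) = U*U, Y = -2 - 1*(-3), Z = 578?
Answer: 408784/9 ≈ 45420.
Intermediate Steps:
l = -4 (l = -2 - 2 = -4)
Y = 1 (Y = -2 + 3 = 1)
F(P, U) = U²
D(j, d) = -49/9 (D(j, d) = -3 + (-11*(1 - 1*(-1)))/9 = -3 + (-11*(1 + 1))/9 = -3 + (-11*2)/9 = -3 + (⅑)*(-22) = -3 - 22/9 = -49/9)
45415 - D(F(l, -20), Z) = 45415 - 1*(-49/9) = 45415 + 49/9 = 408784/9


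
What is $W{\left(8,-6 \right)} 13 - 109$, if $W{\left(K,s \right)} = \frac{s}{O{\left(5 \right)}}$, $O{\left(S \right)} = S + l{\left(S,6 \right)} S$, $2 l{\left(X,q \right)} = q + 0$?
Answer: $- \frac{1129}{10} \approx -112.9$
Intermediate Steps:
$l{\left(X,q \right)} = \frac{q}{2}$ ($l{\left(X,q \right)} = \frac{q + 0}{2} = \frac{q}{2}$)
$O{\left(S \right)} = 4 S$ ($O{\left(S \right)} = S + \frac{1}{2} \cdot 6 S = S + 3 S = 4 S$)
$W{\left(K,s \right)} = \frac{s}{20}$ ($W{\left(K,s \right)} = \frac{s}{4 \cdot 5} = \frac{s}{20}$)
$W{\left(8,-6 \right)} 13 - 109 = \frac{1}{20} \left(-6\right) 13 - 109 = \left(- \frac{3}{10}\right) 13 - 109 = - \frac{39}{10} - 109 = - \frac{1129}{10}$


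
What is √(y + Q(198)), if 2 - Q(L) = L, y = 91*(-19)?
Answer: 5*I*√77 ≈ 43.875*I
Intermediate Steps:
y = -1729
Q(L) = 2 - L
√(y + Q(198)) = √(-1729 + (2 - 1*198)) = √(-1729 + (2 - 198)) = √(-1729 - 196) = √(-1925) = 5*I*√77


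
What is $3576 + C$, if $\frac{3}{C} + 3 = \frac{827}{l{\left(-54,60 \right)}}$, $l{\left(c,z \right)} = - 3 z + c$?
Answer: $\frac{5467002}{1529} \approx 3575.5$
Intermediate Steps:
$l{\left(c,z \right)} = c - 3 z$
$C = - \frac{702}{1529}$ ($C = \frac{3}{-3 + \frac{827}{-54 - 180}} = \frac{3}{-3 + \frac{827}{-234}} = \frac{3}{-3 + 827 \left(- \frac{1}{234}\right)} = \frac{3}{-3 - \frac{827}{234}} = \frac{3}{- \frac{1529}{234}} = 3 \left(- \frac{234}{1529}\right) = - \frac{702}{1529} \approx -0.45912$)
$3576 + C = 3576 - \frac{702}{1529} = \frac{5467002}{1529}$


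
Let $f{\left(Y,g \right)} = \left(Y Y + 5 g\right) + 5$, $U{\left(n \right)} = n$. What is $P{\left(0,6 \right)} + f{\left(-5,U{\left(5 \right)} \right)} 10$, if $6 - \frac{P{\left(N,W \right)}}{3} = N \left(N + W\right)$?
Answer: $568$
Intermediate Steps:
$f{\left(Y,g \right)} = 5 + Y^{2} + 5 g$ ($f{\left(Y,g \right)} = \left(Y^{2} + 5 g\right) + 5 = 5 + Y^{2} + 5 g$)
$P{\left(N,W \right)} = 18 - 3 N \left(N + W\right)$
$P{\left(0,6 \right)} + f{\left(-5,U{\left(5 \right)} \right)} 10 = \left(18 - 3 \cdot 0^{2} - 0 \cdot 6\right) + \left(5 + \left(-5\right)^{2} + 5 \cdot 5\right) 10 = \left(18 - 0 + 0\right) + \left(5 + 25 + 25\right) 10 = \left(18 + 0 + 0\right) + 55 \cdot 10 = 18 + 550 = 568$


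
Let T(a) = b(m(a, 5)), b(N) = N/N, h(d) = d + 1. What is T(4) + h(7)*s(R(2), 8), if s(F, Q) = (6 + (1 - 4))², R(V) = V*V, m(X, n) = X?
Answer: 73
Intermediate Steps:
R(V) = V²
h(d) = 1 + d
b(N) = 1
T(a) = 1
s(F, Q) = 9 (s(F, Q) = (6 - 3)² = 3² = 9)
T(4) + h(7)*s(R(2), 8) = 1 + (1 + 7)*9 = 1 + 8*9 = 1 + 72 = 73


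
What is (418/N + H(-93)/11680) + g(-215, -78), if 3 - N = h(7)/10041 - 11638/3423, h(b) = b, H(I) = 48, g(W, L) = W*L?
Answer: 450511272568383/26759880830 ≈ 16835.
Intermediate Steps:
g(W, L) = L*W
N = 73314742/11456781 (N = 3 - (7/10041 - 11638/3423) = 3 - 1*(-38944399/11456781) = 3 + 38944399/11456781 = 73314742/11456781 ≈ 6.3992)
(418/N + H(-93)/11680) + g(-215, -78) = (418/(73314742/11456781) + 48/11680) - 78*(-215) = (418*(11456781/73314742) + 48*(1/11680)) + 16770 = (2394467229/36657371 + 3/730) + 16770 = 1748071049283/26759880830 + 16770 = 450511272568383/26759880830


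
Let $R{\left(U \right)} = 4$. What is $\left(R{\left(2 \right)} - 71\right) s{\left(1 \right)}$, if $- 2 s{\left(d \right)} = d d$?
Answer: $\frac{67}{2} \approx 33.5$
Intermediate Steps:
$s{\left(d \right)} = - \frac{d^{2}}{2}$ ($s{\left(d \right)} = - \frac{d d}{2} = - \frac{d^{2}}{2}$)
$\left(R{\left(2 \right)} - 71\right) s{\left(1 \right)} = \left(4 - 71\right) \left(- \frac{1^{2}}{2}\right) = - 67 \left(\left(- \frac{1}{2}\right) 1\right) = \left(-67\right) \left(- \frac{1}{2}\right) = \frac{67}{2}$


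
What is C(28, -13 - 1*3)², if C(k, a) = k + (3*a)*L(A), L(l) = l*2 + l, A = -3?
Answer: 211600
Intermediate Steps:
L(l) = 3*l (L(l) = 2*l + l = 3*l)
C(k, a) = k - 27*a (C(k, a) = k + (3*a)*(3*(-3)) = k + (3*a)*(-9) = k - 27*a)
C(28, -13 - 1*3)² = (28 - 27*(-13 - 1*3))² = (28 - 27*(-13 - 3))² = (28 - 27*(-16))² = (28 + 432)² = 460² = 211600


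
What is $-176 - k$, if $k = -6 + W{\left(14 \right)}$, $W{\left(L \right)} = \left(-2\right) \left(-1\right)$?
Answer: $-172$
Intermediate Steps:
$W{\left(L \right)} = 2$
$k = -4$ ($k = -6 + 2 = -4$)
$-176 - k = -176 - -4 = -176 + 4 = -172$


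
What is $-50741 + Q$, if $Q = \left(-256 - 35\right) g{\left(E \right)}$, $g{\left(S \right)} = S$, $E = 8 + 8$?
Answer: $-55397$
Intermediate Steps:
$E = 16$
$Q = -4656$ ($Q = \left(-256 - 35\right) 16 = \left(-291\right) 16 = -4656$)
$-50741 + Q = -50741 - 4656 = -55397$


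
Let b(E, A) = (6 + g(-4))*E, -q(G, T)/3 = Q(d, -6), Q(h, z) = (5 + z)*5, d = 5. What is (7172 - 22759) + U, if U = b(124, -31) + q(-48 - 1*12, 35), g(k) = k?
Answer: -15324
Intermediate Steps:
Q(h, z) = 25 + 5*z
q(G, T) = 15 (q(G, T) = -3*(25 + 5*(-6)) = -3*(25 - 30) = -3*(-5) = 15)
b(E, A) = 2*E (b(E, A) = (6 - 4)*E = 2*E)
U = 263 (U = 2*124 + 15 = 248 + 15 = 263)
(7172 - 22759) + U = (7172 - 22759) + 263 = -15587 + 263 = -15324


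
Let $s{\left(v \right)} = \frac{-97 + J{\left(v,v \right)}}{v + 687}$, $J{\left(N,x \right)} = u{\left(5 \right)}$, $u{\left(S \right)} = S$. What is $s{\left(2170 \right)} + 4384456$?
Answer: $\frac{12526390700}{2857} \approx 4.3845 \cdot 10^{6}$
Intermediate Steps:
$J{\left(N,x \right)} = 5$
$s{\left(v \right)} = - \frac{92}{687 + v}$ ($s{\left(v \right)} = \frac{-97 + 5}{v + 687} = - \frac{92}{687 + v}$)
$s{\left(2170 \right)} + 4384456 = - \frac{92}{687 + 2170} + 4384456 = - \frac{92}{2857} + 4384456 = \frac{12526390700}{2857}$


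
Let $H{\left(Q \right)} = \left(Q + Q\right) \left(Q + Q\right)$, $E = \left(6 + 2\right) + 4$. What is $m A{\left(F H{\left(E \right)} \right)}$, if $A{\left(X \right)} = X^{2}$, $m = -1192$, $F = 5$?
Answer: $-9886924800$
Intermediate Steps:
$E = 12$ ($E = 8 + 4 = 12$)
$H{\left(Q \right)} = 4 Q^{2}$ ($H{\left(Q \right)} = 2 Q 2 Q = 4 Q^{2}$)
$m A{\left(F H{\left(E \right)} \right)} = - 1192 \left(5 \cdot 4 \cdot 12^{2}\right)^{2} = - 1192 \left(5 \cdot 4 \cdot 144\right)^{2} = - 1192 \left(5 \cdot 576\right)^{2} = - 1192 \cdot 2880^{2} = \left(-1192\right) 8294400 = -9886924800$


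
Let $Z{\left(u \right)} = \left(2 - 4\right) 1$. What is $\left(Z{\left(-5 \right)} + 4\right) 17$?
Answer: $34$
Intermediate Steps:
$Z{\left(u \right)} = -2$ ($Z{\left(u \right)} = \left(2 - 4\right) 1 = \left(-2\right) 1 = -2$)
$\left(Z{\left(-5 \right)} + 4\right) 17 = \left(-2 + 4\right) 17 = 2 \cdot 17 = 34$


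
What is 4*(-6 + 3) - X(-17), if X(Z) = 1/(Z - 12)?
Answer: -347/29 ≈ -11.966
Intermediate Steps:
X(Z) = 1/(-12 + Z)
4*(-6 + 3) - X(-17) = 4*(-6 + 3) - 1/(-12 - 17) = 4*(-3) - 1/(-29) = -12 - 1*(-1/29) = -12 + 1/29 = -347/29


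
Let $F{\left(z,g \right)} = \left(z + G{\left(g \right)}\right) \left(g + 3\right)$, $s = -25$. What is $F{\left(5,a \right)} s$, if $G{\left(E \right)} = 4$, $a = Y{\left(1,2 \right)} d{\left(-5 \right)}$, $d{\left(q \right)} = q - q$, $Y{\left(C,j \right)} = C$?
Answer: $-675$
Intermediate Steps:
$d{\left(q \right)} = 0$
$a = 0$ ($a = 1 \cdot 0 = 0$)
$F{\left(z,g \right)} = \left(3 + g\right) \left(4 + z\right)$ ($F{\left(z,g \right)} = \left(z + 4\right) \left(g + 3\right) = \left(4 + z\right) \left(3 + g\right) = \left(3 + g\right) \left(4 + z\right)$)
$F{\left(5,a \right)} s = \left(12 + 3 \cdot 5 + 4 \cdot 0 + 0 \cdot 5\right) \left(-25\right) = \left(12 + 15 + 0 + 0\right) \left(-25\right) = 27 \left(-25\right) = -675$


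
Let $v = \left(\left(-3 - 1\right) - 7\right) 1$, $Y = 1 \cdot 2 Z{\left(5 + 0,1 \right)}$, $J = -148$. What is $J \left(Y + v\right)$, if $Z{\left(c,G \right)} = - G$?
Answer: $1924$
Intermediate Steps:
$Y = -2$ ($Y = 1 \cdot 2 \left(\left(-1\right) 1\right) = 2 \left(-1\right) = -2$)
$v = -11$ ($v = \left(-4 - 7\right) 1 = \left(-11\right) 1 = -11$)
$J \left(Y + v\right) = - 148 \left(-2 - 11\right) = \left(-148\right) \left(-13\right) = 1924$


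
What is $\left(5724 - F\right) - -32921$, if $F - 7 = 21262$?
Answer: $17376$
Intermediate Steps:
$F = 21269$ ($F = 7 + 21262 = 21269$)
$\left(5724 - F\right) - -32921 = \left(5724 - 21269\right) - -32921 = \left(5724 - 21269\right) + 32921 = -15545 + 32921 = 17376$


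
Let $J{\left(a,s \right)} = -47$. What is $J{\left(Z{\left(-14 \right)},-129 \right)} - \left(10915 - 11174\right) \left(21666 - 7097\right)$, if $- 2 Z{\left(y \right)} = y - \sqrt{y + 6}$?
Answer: $3773324$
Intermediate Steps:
$Z{\left(y \right)} = \frac{\sqrt{6 + y}}{2} - \frac{y}{2}$ ($Z{\left(y \right)} = - \frac{y - \sqrt{y + 6}}{2} = - \frac{y - \sqrt{6 + y}}{2} = \frac{\sqrt{6 + y}}{2} - \frac{y}{2}$)
$J{\left(Z{\left(-14 \right)},-129 \right)} - \left(10915 - 11174\right) \left(21666 - 7097\right) = -47 - \left(10915 - 11174\right) \left(21666 - 7097\right) = -47 - \left(-259\right) 14569 = -47 - -3773371 = -47 + 3773371 = 3773324$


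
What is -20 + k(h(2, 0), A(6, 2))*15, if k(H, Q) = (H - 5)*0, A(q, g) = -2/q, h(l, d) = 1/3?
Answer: -20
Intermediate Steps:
h(l, d) = ⅓
k(H, Q) = 0 (k(H, Q) = (-5 + H)*0 = 0)
-20 + k(h(2, 0), A(6, 2))*15 = -20 + 0*15 = -20 + 0 = -20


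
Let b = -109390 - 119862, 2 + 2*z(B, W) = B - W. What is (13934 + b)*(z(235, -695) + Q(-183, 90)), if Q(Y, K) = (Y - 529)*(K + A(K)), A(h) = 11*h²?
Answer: 13673299335488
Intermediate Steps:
z(B, W) = -1 + B/2 - W/2 (z(B, W) = -1 + (B - W)/2 = -1 + (B/2 - W/2) = -1 + B/2 - W/2)
Q(Y, K) = (-529 + Y)*(K + 11*K²) (Q(Y, K) = (Y - 529)*(K + 11*K²) = (-529 + Y)*(K + 11*K²))
b = -229252
(13934 + b)*(z(235, -695) + Q(-183, 90)) = (13934 - 229252)*((-1 + (½)*235 - ½*(-695)) + 90*(-529 - 183 - 5819*90 + 11*90*(-183))) = -215318*((-1 + 235/2 + 695/2) + 90*(-529 - 183 - 523710 - 181170)) = -215318*(464 + 90*(-705592)) = -215318*(464 - 63503280) = -215318*(-63502816) = 13673299335488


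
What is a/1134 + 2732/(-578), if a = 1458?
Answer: -6961/2023 ≈ -3.4409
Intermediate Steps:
a/1134 + 2732/(-578) = 1458/1134 + 2732/(-578) = 1458*(1/1134) + 2732*(-1/578) = 9/7 - 1366/289 = -6961/2023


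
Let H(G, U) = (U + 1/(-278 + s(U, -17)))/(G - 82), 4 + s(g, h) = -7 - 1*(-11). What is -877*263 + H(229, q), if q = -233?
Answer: -9425848541/40866 ≈ -2.3065e+5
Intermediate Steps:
s(g, h) = 0 (s(g, h) = -4 + (-7 - 1*(-11)) = -4 + (-7 + 11) = -4 + 4 = 0)
H(G, U) = (-1/278 + U)/(-82 + G) (H(G, U) = (U + 1/(-278 + 0))/(G - 82) = (U + 1/(-278))/(-82 + G) = (U - 1/278)/(-82 + G) = (-1/278 + U)/(-82 + G))
-877*263 + H(229, q) = -877*263 + (1/278 - 1*(-233))/(82 - 1*229) = -230651 + (1/278 + 233)/(82 - 229) = -230651 + (64775/278)/(-147) = -230651 - 1/147*64775/278 = -230651 - 64775/40866 = -9425848541/40866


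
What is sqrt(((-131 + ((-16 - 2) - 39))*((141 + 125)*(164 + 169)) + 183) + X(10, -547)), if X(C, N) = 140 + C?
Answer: 3*I*sqrt(1850259) ≈ 4080.7*I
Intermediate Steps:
sqrt(((-131 + ((-16 - 2) - 39))*((141 + 125)*(164 + 169)) + 183) + X(10, -547)) = sqrt(((-131 + ((-16 - 2) - 39))*((141 + 125)*(164 + 169)) + 183) + (140 + 10)) = sqrt(((-131 + (-18 - 39))*(266*333) + 183) + 150) = sqrt(((-131 - 57)*88578 + 183) + 150) = sqrt((-188*88578 + 183) + 150) = sqrt((-16652664 + 183) + 150) = sqrt(-16652481 + 150) = sqrt(-16652331) = 3*I*sqrt(1850259)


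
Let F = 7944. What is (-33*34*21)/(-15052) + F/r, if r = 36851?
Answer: 493928175/277340626 ≈ 1.7809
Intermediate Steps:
(-33*34*21)/(-15052) + F/r = (-33*34*21)/(-15052) + 7944/36851 = -1122*21*(-1/15052) + 7944*(1/36851) = -23562*(-1/15052) + 7944/36851 = 11781/7526 + 7944/36851 = 493928175/277340626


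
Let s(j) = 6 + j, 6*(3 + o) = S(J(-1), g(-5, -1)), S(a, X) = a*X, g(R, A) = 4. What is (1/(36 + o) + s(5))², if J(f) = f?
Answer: 1144900/9409 ≈ 121.68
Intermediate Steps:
S(a, X) = X*a
o = -11/3 (o = -3 + (4*(-1))/6 = -3 + (⅙)*(-4) = -3 - ⅔ = -11/3 ≈ -3.6667)
(1/(36 + o) + s(5))² = (1/(36 - 11/3) + (6 + 5))² = (1/(97/3) + 11)² = (3/97 + 11)² = (1070/97)² = 1144900/9409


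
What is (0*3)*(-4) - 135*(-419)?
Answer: 56565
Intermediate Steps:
(0*3)*(-4) - 135*(-419) = 0*(-4) + 56565 = 0 + 56565 = 56565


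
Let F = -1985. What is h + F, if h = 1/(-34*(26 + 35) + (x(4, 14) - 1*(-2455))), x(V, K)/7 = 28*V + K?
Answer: -2507054/1263 ≈ -1985.0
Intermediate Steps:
x(V, K) = 7*K + 196*V (x(V, K) = 7*(28*V + K) = 7*(K + 28*V) = 7*K + 196*V)
h = 1/1263 (h = 1/(-34*(26 + 35) + ((7*14 + 196*4) - 1*(-2455))) = 1/(-34*61 + ((98 + 784) + 2455)) = 1/(-2074 + (882 + 2455)) = 1/(-2074 + 3337) = 1/1263 ≈ 0.00079177)
h + F = 1/1263 - 1985 = -2507054/1263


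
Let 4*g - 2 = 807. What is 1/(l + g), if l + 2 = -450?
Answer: -4/999 ≈ -0.0040040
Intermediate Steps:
l = -452 (l = -2 - 450 = -452)
g = 809/4 (g = 1/2 + (1/4)*807 = 1/2 + 807/4 = 809/4 ≈ 202.25)
1/(l + g) = 1/(-452 + 809/4) = 1/(-999/4) = -4/999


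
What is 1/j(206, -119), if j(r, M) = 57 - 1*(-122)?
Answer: 1/179 ≈ 0.0055866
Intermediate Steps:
j(r, M) = 179 (j(r, M) = 57 + 122 = 179)
1/j(206, -119) = 1/179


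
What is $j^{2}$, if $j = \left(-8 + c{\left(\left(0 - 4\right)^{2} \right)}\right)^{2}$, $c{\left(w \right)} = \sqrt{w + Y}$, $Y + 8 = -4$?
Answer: $1296$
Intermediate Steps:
$Y = -12$ ($Y = -8 - 4 = -12$)
$c{\left(w \right)} = \sqrt{-12 + w}$ ($c{\left(w \right)} = \sqrt{w - 12} = \sqrt{-12 + w}$)
$j = 36$ ($j = \left(-8 + \sqrt{-12 + \left(0 - 4\right)^{2}}\right)^{2} = \left(-8 + \sqrt{-12 + \left(-4\right)^{2}}\right)^{2} = \left(-8 + \sqrt{-12 + 16}\right)^{2} = \left(-8 + \sqrt{4}\right)^{2} = \left(-8 + 2\right)^{2} = \left(-6\right)^{2} = 36$)
$j^{2} = 36^{2} = 1296$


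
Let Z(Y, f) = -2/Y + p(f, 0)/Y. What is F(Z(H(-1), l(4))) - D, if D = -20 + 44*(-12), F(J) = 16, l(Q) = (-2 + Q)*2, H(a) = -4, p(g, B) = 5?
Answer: 564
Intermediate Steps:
l(Q) = -4 + 2*Q
Z(Y, f) = 3/Y (Z(Y, f) = -2/Y + 5/Y = 3/Y)
D = -548 (D = -20 - 528 = -548)
F(Z(H(-1), l(4))) - D = 16 - 1*(-548) = 16 + 548 = 564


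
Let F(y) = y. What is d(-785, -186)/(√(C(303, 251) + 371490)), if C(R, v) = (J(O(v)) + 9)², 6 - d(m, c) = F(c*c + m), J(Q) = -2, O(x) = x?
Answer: -33805*√371539/371539 ≈ -55.460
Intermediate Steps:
d(m, c) = 6 - m - c² (d(m, c) = 6 - (c*c + m) = 6 - (c² + m) = 6 - (m + c²) = 6 + (-m - c²) = 6 - m - c²)
C(R, v) = 49 (C(R, v) = (-2 + 9)² = 7² = 49)
d(-785, -186)/(√(C(303, 251) + 371490)) = (6 - 1*(-785) - 1*(-186)²)/(√(49 + 371490)) = (6 + 785 - 1*34596)/(√371539) = (6 + 785 - 34596)*(√371539/371539) = -33805*√371539/371539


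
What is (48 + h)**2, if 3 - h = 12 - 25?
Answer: 4096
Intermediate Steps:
h = 16 (h = 3 - (12 - 25) = 3 - 1*(-13) = 3 + 13 = 16)
(48 + h)**2 = (48 + 16)**2 = 64**2 = 4096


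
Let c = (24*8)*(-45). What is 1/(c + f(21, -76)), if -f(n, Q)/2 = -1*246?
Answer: -1/8148 ≈ -0.00012273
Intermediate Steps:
f(n, Q) = 492 (f(n, Q) = -(-2)*246 = -2*(-246) = 492)
c = -8640 (c = 192*(-45) = -8640)
1/(c + f(21, -76)) = 1/(-8640 + 492) = 1/(-8148) = -1/8148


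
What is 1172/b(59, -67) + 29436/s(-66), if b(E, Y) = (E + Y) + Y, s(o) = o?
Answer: -34622/75 ≈ -461.63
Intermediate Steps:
b(E, Y) = E + 2*Y
1172/b(59, -67) + 29436/s(-66) = 1172/(59 + 2*(-67)) + 29436/(-66) = 1172/(59 - 134) + 29436*(-1/66) = 1172/(-75) - 446 = 1172*(-1/75) - 446 = -1172/75 - 446 = -34622/75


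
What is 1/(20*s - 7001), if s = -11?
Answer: -1/7221 ≈ -0.00013848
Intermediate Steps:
1/(20*s - 7001) = 1/(20*(-11) - 7001) = 1/(-220 - 7001) = 1/(-7221) = -1/7221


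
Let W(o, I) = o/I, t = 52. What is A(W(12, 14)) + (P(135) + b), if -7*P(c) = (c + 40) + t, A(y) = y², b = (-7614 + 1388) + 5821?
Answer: -21398/49 ≈ -436.69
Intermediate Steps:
b = -405 (b = -6226 + 5821 = -405)
P(c) = -92/7 - c/7 (P(c) = -((c + 40) + 52)/7 = -((40 + c) + 52)/7 = -(92 + c)/7 = -92/7 - c/7)
A(W(12, 14)) + (P(135) + b) = (12/14)² + ((-92/7 - ⅐*135) - 405) = (12*(1/14))² + ((-92/7 - 135/7) - 405) = (6/7)² + (-227/7 - 405) = 36/49 - 3062/7 = -21398/49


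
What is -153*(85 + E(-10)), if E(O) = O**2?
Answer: -28305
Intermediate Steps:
-153*(85 + E(-10)) = -153*(85 + (-10)**2) = -153*(85 + 100) = -153*185 = -28305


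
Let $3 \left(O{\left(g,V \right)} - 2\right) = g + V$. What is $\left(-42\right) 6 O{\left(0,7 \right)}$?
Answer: $-1092$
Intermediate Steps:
$O{\left(g,V \right)} = 2 + \frac{V}{3} + \frac{g}{3}$ ($O{\left(g,V \right)} = 2 + \frac{g + V}{3} = 2 + \frac{V + g}{3} = 2 + \left(\frac{V}{3} + \frac{g}{3}\right) = 2 + \frac{V}{3} + \frac{g}{3}$)
$\left(-42\right) 6 O{\left(0,7 \right)} = \left(-42\right) 6 \left(2 + \frac{1}{3} \cdot 7 + \frac{1}{3} \cdot 0\right) = - 252 \left(2 + \frac{7}{3} + 0\right) = \left(-252\right) \frac{13}{3} = -1092$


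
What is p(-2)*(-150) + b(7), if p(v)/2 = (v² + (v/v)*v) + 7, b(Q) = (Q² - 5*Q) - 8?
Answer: -2694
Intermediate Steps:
b(Q) = -8 + Q² - 5*Q
p(v) = 14 + 2*v + 2*v² (p(v) = 2*((v² + (v/v)*v) + 7) = 2*((v² + 1*v) + 7) = 2*((v² + v) + 7) = 2*((v + v²) + 7) = 2*(7 + v + v²) = 14 + 2*v + 2*v²)
p(-2)*(-150) + b(7) = (14 + 2*(-2) + 2*(-2)²)*(-150) + (-8 + 7² - 5*7) = (14 - 4 + 2*4)*(-150) + (-8 + 49 - 35) = (14 - 4 + 8)*(-150) + 6 = 18*(-150) + 6 = -2700 + 6 = -2694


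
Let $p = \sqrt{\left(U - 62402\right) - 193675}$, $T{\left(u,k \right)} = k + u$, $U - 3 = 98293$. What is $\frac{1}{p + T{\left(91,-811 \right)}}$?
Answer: $- \frac{720}{676181} - \frac{i \sqrt{157781}}{676181} \approx -0.0010648 - 0.00058744 i$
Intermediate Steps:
$U = 98296$ ($U = 3 + 98293 = 98296$)
$p = i \sqrt{157781}$ ($p = \sqrt{\left(98296 - 62402\right) - 193675} = \sqrt{35894 - 193675} = \sqrt{-157781} = i \sqrt{157781} \approx 397.22 i$)
$\frac{1}{p + T{\left(91,-811 \right)}} = \frac{1}{i \sqrt{157781} + \left(-811 + 91\right)} = \frac{1}{i \sqrt{157781} - 720} = \frac{1}{-720 + i \sqrt{157781}}$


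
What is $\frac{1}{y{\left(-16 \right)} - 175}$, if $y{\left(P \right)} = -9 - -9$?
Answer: $- \frac{1}{175} \approx -0.0057143$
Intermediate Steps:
$y{\left(P \right)} = 0$ ($y{\left(P \right)} = -9 + 9 = 0$)
$\frac{1}{y{\left(-16 \right)} - 175} = \frac{1}{0 - 175} = \frac{1}{-175} = - \frac{1}{175}$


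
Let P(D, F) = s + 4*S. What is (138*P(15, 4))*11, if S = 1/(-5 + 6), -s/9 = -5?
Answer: 74382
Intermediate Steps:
s = 45 (s = -9*(-5) = 45)
S = 1 (S = 1/1 = 1)
P(D, F) = 49 (P(D, F) = 45 + 4*1 = 45 + 4 = 49)
(138*P(15, 4))*11 = (138*49)*11 = 6762*11 = 74382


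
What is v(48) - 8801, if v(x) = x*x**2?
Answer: 101791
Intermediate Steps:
v(x) = x**3
v(48) - 8801 = 48**3 - 8801 = 110592 - 8801 = 101791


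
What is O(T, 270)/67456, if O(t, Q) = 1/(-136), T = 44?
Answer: -1/9174016 ≈ -1.0900e-7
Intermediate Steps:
O(t, Q) = -1/136
O(T, 270)/67456 = -1/136/67456 = -1/136*1/67456 = -1/9174016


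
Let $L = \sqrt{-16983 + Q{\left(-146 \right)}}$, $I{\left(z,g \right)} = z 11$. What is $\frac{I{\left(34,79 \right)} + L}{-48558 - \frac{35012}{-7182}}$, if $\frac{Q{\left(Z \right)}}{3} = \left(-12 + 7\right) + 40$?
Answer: $- \frac{671517}{87177136} - \frac{3591 i \sqrt{16878}}{174354272} \approx -0.0077029 - 0.0026757 i$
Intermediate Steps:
$I{\left(z,g \right)} = 11 z$
$Q{\left(Z \right)} = 105$ ($Q{\left(Z \right)} = 3 \left(\left(-12 + 7\right) + 40\right) = 3 \left(-5 + 40\right) = 3 \cdot 35 = 105$)
$L = i \sqrt{16878}$ ($L = \sqrt{-16983 + 105} = \sqrt{-16878} = i \sqrt{16878} \approx 129.92 i$)
$\frac{I{\left(34,79 \right)} + L}{-48558 - \frac{35012}{-7182}} = \frac{11 \cdot 34 + i \sqrt{16878}}{-48558 - \frac{35012}{-7182}} = \frac{374 + i \sqrt{16878}}{-48558 - - \frac{17506}{3591}} = \frac{374 + i \sqrt{16878}}{-48558 + \frac{17506}{3591}} = \frac{374 + i \sqrt{16878}}{- \frac{174354272}{3591}} = \left(374 + i \sqrt{16878}\right) \left(- \frac{3591}{174354272}\right) = - \frac{671517}{87177136} - \frac{3591 i \sqrt{16878}}{174354272}$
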